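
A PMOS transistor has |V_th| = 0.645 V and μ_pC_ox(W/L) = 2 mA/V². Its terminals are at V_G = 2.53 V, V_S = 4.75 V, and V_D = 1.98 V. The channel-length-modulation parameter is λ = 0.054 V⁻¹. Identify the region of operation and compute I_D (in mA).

V_SG = V_S − V_G = 4.75 − 2.53 = 2.22 V; V_SD = V_S − V_D = 4.75 − 1.98 = 2.77 V.
V_ov = V_SG − |V_th| = 2.22 − 0.645 = 1.58 V.
Since V_SD = 2.77 V ≥ V_ov = 1.58 V, the device is in saturation.
I_D = ½ k_p V_ov² (1 + λ V_SD) = 0.5 × 2 × 1.58² × (1 + 0.054 × 2.77) = 2.85 mA.

Saturation; I_D = 2.85 mA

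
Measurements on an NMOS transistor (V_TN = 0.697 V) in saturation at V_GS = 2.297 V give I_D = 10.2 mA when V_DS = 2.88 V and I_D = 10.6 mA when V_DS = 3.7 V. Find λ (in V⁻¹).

With V_GS fixed, I_D ∝ (1 + λ V_DS) in saturation, so I_D2/I_D1 = (1 + λ V_DS2)/(1 + λ V_DS1).
10.6/10.2 = 1.039 = (1 + 3.7 λ)/(1 + 2.88 λ).
Solving: λ (I_D1 V_DS2 − I_D2 V_DS1) = I_D2 − I_D1, so λ = (10.6 − 10.2) / (10.2 × 3.7 − 10.6 × 2.88) = 0.4 / 7.21 = 0.0555 V⁻¹.

λ = 0.0555 V⁻¹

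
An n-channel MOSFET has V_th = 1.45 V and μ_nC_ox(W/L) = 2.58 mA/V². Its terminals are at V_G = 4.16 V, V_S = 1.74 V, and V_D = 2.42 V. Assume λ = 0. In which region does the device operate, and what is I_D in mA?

V_GS = V_G − V_S = 4.16 − 1.74 = 2.42 V; V_DS = V_D − V_S = 2.42 − 1.74 = 0.68 V.
V_ov = V_GS − V_th = 2.42 − 1.45 = 0.97 V.
Since V_DS = 0.68 V < V_ov = 0.97 V, the device is in the triode region.
I_D = k_n [V_ov · V_DS − ½ V_DS²] = 2.58 × [0.97 × 0.68 − 0.5 × 0.68²] = 1.11 mA.

Triode; I_D = 1.11 mA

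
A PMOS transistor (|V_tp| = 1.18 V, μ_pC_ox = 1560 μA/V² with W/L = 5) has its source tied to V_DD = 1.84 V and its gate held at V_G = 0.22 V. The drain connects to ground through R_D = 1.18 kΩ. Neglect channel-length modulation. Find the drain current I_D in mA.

V_SG = V_DD − V_G = 1.84 − 0.22 = 1.62 V, so V_ov = 1.62 − 1.18 = 0.44 V.
k_p = μ_pC_ox · (W/L) = 7.8 mA/V².
Assume saturation: I_D = ½ k_p V_ov² = 0.5 × 7.8 × 0.44² = 0.755 mA, giving V_SD = V_DD − I_D R_D = 1.84 − 0.755 × 1.18 = 0.949 V.
V_SD = 0.949 V ≥ V_ov = 0.44 V, confirming saturation.

I_D = 0.755 mA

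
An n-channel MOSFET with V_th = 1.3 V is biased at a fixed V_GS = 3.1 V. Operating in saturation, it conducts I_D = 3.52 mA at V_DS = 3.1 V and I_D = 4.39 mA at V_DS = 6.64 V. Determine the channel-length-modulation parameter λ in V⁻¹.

With V_GS fixed, I_D ∝ (1 + λ V_DS) in saturation, so I_D2/I_D1 = (1 + λ V_DS2)/(1 + λ V_DS1).
4.39/3.52 = 1.247 = (1 + 6.64 λ)/(1 + 3.1 λ).
Solving: λ (I_D1 V_DS2 − I_D2 V_DS1) = I_D2 − I_D1, so λ = (4.39 − 3.52) / (3.52 × 6.64 − 4.39 × 3.1) = 0.87 / 9.76 = 0.0891 V⁻¹.

λ = 0.0891 V⁻¹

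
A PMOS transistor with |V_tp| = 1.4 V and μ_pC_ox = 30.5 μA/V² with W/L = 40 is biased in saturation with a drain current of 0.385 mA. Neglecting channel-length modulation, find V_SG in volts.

k_p = μ_pC_ox · (W/L) = 1.22 mA/V².
In saturation I_D = ½ k_p (V_SG − |V_tp|)², so V_SG − |V_tp| = √(2 I_D / k_p) = √(2 × 0.385 / 1.22) = 0.794 V.
V_SG = 1.4 + 0.794 = 2.19 V.

V_SG = 2.19 V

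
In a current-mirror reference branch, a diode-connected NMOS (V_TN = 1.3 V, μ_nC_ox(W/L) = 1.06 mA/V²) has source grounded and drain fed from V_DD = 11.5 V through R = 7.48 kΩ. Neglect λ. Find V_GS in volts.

With gate tied to drain, V_GS = V_DS ≥ V_GS − V_TN, so the device is in saturation.
KCL at the drain: ½ k_n (V_GS − V_TN)² = (V_DD − V_GS)/R.
Let x = V_GS − 1.3. Then 3.96 x² + x − 10.2 = 0, giving x = 1.48 V (positive root), so V_GS = 2.78 V.
I_D = (V_DD − V_GS)/R = (11.5 − 2.78) / 7.48 = 1.17 mA.

V_GS = 2.78 V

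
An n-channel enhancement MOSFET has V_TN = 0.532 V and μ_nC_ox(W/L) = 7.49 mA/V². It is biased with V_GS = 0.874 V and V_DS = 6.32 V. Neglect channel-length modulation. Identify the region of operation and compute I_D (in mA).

Saturation; I_D = 0.438 mA

V_ov = V_GS − V_TN = 0.874 − 0.532 = 0.342 V.
Since V_DS = 6.32 V ≥ V_ov = 0.342 V, the device is in saturation.
I_D = ½ k_n V_ov² = 0.5 × 7.49 × 0.342² = 0.438 mA.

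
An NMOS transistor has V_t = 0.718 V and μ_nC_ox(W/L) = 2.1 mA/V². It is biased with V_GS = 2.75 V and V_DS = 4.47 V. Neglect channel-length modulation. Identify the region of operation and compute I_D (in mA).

V_ov = V_GS − V_t = 2.75 − 0.718 = 2.03 V.
Since V_DS = 4.47 V ≥ V_ov = 2.03 V, the device is in saturation.
I_D = ½ k_n V_ov² = 0.5 × 2.1 × 2.03² = 4.34 mA.

Saturation; I_D = 4.34 mA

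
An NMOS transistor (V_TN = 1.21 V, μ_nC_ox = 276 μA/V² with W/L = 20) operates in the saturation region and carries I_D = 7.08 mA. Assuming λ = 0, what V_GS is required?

k_n = μ_nC_ox · (W/L) = 5.52 mA/V².
In saturation I_D = ½ k_n (V_GS − V_TN)², so V_GS − V_TN = √(2 I_D / k_n) = √(2 × 7.08 / 5.52) = 1.6 V.
V_GS = 1.21 + 1.6 = 2.81 V.

V_GS = 2.81 V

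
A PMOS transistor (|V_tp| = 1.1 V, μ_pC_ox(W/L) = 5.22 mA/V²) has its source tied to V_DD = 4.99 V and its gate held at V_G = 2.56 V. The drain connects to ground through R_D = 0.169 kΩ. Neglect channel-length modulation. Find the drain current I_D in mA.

I_D = 4.62 mA

V_SG = V_DD − V_G = 4.99 − 2.56 = 2.43 V, so V_ov = 2.43 − 1.1 = 1.33 V.
Assume saturation: I_D = ½ k_p V_ov² = 0.5 × 5.22 × 1.33² = 4.62 mA, giving V_SD = V_DD − I_D R_D = 4.99 − 4.62 × 0.169 = 4.21 V.
V_SD = 4.21 V ≥ V_ov = 1.33 V, confirming saturation.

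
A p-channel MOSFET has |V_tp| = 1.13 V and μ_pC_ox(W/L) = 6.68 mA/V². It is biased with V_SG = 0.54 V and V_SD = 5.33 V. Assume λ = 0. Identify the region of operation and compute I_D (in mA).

Cutoff; I_D = 0 mA

V_SG = 0.54 V < |V_tp| = 1.13 V, so the transistor is in cutoff.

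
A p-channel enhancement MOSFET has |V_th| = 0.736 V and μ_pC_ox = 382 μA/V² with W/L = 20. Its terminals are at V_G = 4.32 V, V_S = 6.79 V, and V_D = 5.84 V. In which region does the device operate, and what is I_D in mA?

V_SG = V_S − V_G = 6.79 − 4.32 = 2.47 V; V_SD = V_S − V_D = 6.79 − 5.84 = 0.95 V.
k_p = μ_pC_ox · (W/L) = 7.64 mA/V².
V_ov = V_SG − |V_th| = 2.47 − 0.736 = 1.73 V.
Since V_SD = 0.95 V < V_ov = 1.73 V, the device is in the triode region.
I_D = k_p [V_ov · V_SD − ½ V_SD²] = 7.64 × [1.73 × 0.95 − 0.5 × 0.95²] = 9.14 mA.

Triode; I_D = 9.14 mA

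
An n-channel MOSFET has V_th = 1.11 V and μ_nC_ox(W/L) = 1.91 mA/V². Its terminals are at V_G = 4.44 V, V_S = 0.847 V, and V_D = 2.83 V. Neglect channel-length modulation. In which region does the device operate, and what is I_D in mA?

Triode; I_D = 5.65 mA

V_GS = V_G − V_S = 4.44 − 0.847 = 3.59 V; V_DS = V_D − V_S = 2.83 − 0.847 = 1.98 V.
V_ov = V_GS − V_th = 3.59 − 1.11 = 2.48 V.
Since V_DS = 1.98 V < V_ov = 2.48 V, the device is in the triode region.
I_D = k_n [V_ov · V_DS − ½ V_DS²] = 1.91 × [2.48 × 1.98 − 0.5 × 1.98²] = 5.65 mA.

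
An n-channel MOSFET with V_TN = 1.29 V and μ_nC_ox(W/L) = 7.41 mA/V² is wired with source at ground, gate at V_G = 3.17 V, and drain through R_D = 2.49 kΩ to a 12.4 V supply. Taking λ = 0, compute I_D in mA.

I_D = 4.82 mA

V_GS = V_G = 3.17 V, so V_ov = 3.17 − 1.29 = 1.88 V.
Assume saturation: I_D = ½ k_n V_ov² = 0.5 × 7.41 × 1.88² = 13.1 mA, giving V_DS = V_DD − I_D R_D = 12.4 − 13.1 × 2.49 = -20.2 V.
But -20.2 V < V_ov = 1.88 V, so the device is actually in triode.
In triode I_D = k_n[V_ov V_DS − ½ V_DS²] and I_D = (V_DD − V_DS)/R_D. Equating: 9.23 V_DS² − 35.69 V_DS + 12.4 = 0, giving V_DS = 0.386 V (the root below V_ov).
I_D = (12.4 − 0.386) / 2.49 = 4.82 mA.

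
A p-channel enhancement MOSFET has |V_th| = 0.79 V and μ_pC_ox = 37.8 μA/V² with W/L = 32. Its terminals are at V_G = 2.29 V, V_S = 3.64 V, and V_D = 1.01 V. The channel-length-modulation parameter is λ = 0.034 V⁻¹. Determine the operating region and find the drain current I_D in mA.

Saturation; I_D = 0.207 mA

V_SG = V_S − V_G = 3.64 − 2.29 = 1.35 V; V_SD = V_S − V_D = 3.64 − 1.01 = 2.63 V.
k_p = μ_pC_ox · (W/L) = 1.21 mA/V².
V_ov = V_SG − |V_th| = 1.35 − 0.79 = 0.56 V.
Since V_SD = 2.63 V ≥ V_ov = 0.56 V, the device is in saturation.
I_D = ½ k_p V_ov² (1 + λ V_SD) = 0.5 × 1.21 × 0.56² × (1 + 0.034 × 2.63) = 0.207 mA.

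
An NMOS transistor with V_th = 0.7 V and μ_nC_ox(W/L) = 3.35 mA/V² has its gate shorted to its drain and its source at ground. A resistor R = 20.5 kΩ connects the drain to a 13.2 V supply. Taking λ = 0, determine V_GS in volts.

V_GS = 1.29 V

With gate tied to drain, V_GS = V_DS ≥ V_GS − V_th, so the device is in saturation.
KCL at the drain: ½ k_n (V_GS − V_th)² = (V_DD − V_GS)/R.
Let x = V_GS − 0.7. Then 34.3 x² + x − 12.5 = 0, giving x = 0.589 V (positive root), so V_GS = 1.29 V.
I_D = (V_DD − V_GS)/R = (13.2 − 1.29) / 20.5 = 0.581 mA.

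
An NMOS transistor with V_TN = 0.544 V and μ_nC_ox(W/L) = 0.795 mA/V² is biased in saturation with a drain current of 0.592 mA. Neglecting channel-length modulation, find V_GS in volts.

V_GS = 1.76 V

In saturation I_D = ½ k_n (V_GS − V_TN)², so V_GS − V_TN = √(2 I_D / k_n) = √(2 × 0.592 / 0.795) = 1.22 V.
V_GS = 0.544 + 1.22 = 1.76 V.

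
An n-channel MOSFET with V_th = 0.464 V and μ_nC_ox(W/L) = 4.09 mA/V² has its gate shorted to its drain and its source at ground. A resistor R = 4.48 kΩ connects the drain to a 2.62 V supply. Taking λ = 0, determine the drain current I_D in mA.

I_D = 0.384 mA

With gate tied to drain, V_GS = V_DS ≥ V_GS − V_th, so the device is in saturation.
KCL at the drain: ½ k_n (V_GS − V_th)² = (V_DD − V_GS)/R.
Let x = V_GS − 0.464. Then 9.16 x² + x − 2.156 = 0, giving x = 0.434 V (positive root), so V_GS = 0.898 V.
I_D = (V_DD − V_GS)/R = (2.62 − 0.898) / 4.48 = 0.384 mA.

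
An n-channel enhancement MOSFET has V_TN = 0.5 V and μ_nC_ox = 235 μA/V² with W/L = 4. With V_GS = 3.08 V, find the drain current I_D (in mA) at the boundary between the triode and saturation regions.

I_D = 3.13 mA

At the boundary V_DS = V_ov = V_GS − V_TN = 3.08 − 0.5 = 2.58 V.
k_n = μ_nC_ox · (W/L) = 0.94 mA/V².
I_D = ½ k_n V_ov² = 0.5 × 0.94 × 2.58² = 3.13 mA.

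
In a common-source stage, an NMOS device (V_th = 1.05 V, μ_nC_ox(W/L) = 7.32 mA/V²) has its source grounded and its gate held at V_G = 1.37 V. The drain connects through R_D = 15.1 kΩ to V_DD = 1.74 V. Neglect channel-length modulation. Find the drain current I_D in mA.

I_D = 0.112 mA

V_GS = V_G = 1.37 V, so V_ov = 1.37 − 1.05 = 0.32 V.
Assume saturation: I_D = ½ k_n V_ov² = 0.5 × 7.32 × 0.32² = 0.375 mA, giving V_DS = V_DD − I_D R_D = 1.74 − 0.375 × 15.1 = -3.92 V.
But -3.92 V < V_ov = 0.32 V, so the device is actually in triode.
In triode I_D = k_n[V_ov V_DS − ½ V_DS²] and I_D = (V_DD − V_DS)/R_D. Equating: 55.3 V_DS² − 36.37 V_DS + 1.74 = 0, giving V_DS = 0.0519 V (the root below V_ov).
I_D = (1.74 − 0.0519) / 15.1 = 0.112 mA.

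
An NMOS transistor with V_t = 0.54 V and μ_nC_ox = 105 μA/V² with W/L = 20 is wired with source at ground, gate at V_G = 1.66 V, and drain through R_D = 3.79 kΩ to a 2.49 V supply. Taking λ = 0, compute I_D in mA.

I_D = 0.582 mA

V_GS = V_G = 1.66 V, so V_ov = 1.66 − 0.54 = 1.12 V.
k_n = μ_nC_ox · (W/L) = 2.1 mA/V².
Assume saturation: I_D = ½ k_n V_ov² = 0.5 × 2.1 × 1.12² = 1.32 mA, giving V_DS = V_DD − I_D R_D = 2.49 − 1.32 × 3.79 = -2.5 V.
But -2.5 V < V_ov = 1.12 V, so the device is actually in triode.
In triode I_D = k_n[V_ov V_DS − ½ V_DS²] and I_D = (V_DD − V_DS)/R_D. Equating: 3.98 V_DS² − 9.914 V_DS + 2.49 = 0, giving V_DS = 0.283 V (the root below V_ov).
I_D = (2.49 − 0.283) / 3.79 = 0.582 mA.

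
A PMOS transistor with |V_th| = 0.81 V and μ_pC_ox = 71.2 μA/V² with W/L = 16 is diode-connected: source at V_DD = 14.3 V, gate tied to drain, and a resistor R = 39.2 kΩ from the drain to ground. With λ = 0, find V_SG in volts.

With gate tied to drain, V_SG = V_SD ≥ V_SG − |V_th|, so the device is in saturation.
k_p = μ_pC_ox · (W/L) = 1.139 mA/V².
KCL at the drain: ½ k_p (V_SG − |V_th|)² = (V_DD − V_SG)/R.
Let x = V_SG − 0.81. Then 22.3 x² + x − 13.49 = 0, giving x = 0.755 V (positive root), so V_SG = 1.57 V.
I_D = (V_DD − V_SG)/R = (14.3 − 1.57) / 39.2 = 0.325 mA.

V_SG = 1.57 V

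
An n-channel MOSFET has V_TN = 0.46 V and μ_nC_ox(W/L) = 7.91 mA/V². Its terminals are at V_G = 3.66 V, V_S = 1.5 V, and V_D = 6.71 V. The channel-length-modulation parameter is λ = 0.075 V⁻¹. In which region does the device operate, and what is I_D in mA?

V_GS = V_G − V_S = 3.66 − 1.5 = 2.16 V; V_DS = V_D − V_S = 6.71 − 1.5 = 5.21 V.
V_ov = V_GS − V_TN = 2.16 − 0.46 = 1.7 V.
Since V_DS = 5.21 V ≥ V_ov = 1.7 V, the device is in saturation.
I_D = ½ k_n V_ov² (1 + λ V_DS) = 0.5 × 7.91 × 1.7² × (1 + 0.075 × 5.21) = 15.9 mA.

Saturation; I_D = 15.9 mA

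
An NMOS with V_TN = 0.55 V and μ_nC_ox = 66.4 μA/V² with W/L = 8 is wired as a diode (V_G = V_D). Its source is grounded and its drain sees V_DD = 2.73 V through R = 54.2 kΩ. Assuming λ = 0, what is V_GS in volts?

With gate tied to drain, V_GS = V_DS ≥ V_GS − V_TN, so the device is in saturation.
k_n = μ_nC_ox · (W/L) = 0.5312 mA/V².
KCL at the drain: ½ k_n (V_GS − V_TN)² = (V_DD − V_GS)/R.
Let x = V_GS − 0.55. Then 14.4 x² + x − 2.18 = 0, giving x = 0.356 V (positive root), so V_GS = 0.906 V.
I_D = (V_DD − V_GS)/R = (2.73 − 0.906) / 54.2 = 0.0337 mA.

V_GS = 0.906 V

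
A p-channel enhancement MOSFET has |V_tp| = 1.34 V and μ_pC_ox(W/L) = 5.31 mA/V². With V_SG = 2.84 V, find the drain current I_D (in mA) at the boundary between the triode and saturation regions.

I_D = 5.97 mA

At the boundary V_SD = V_ov = V_SG − |V_tp| = 2.84 − 1.34 = 1.5 V.
I_D = ½ k_p V_ov² = 0.5 × 5.31 × 1.5² = 5.97 mA.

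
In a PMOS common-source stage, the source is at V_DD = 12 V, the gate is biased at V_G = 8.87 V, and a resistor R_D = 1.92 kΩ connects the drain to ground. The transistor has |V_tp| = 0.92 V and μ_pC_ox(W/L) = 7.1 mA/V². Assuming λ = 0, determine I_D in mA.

V_SG = V_DD − V_G = 12 − 8.87 = 3.13 V, so V_ov = 3.13 − 0.92 = 2.21 V.
Assume saturation: I_D = ½ k_p V_ov² = 0.5 × 7.1 × 2.21² = 17.3 mA, giving V_SD = V_DD − I_D R_D = 12 − 17.3 × 1.92 = -21.3 V.
But -21.3 V < V_ov = 2.21 V, so the device is actually in triode.
In triode I_D = k_p[V_ov V_SD − ½ V_SD²] and I_D = (V_DD − V_SD)/R_D. Equating: 6.82 V_SD² − 31.13 V_SD + 12 = 0, giving V_SD = 0.425 V (the root below V_ov).
I_D = (12 − 0.425) / 1.92 = 6.03 mA.

I_D = 6.03 mA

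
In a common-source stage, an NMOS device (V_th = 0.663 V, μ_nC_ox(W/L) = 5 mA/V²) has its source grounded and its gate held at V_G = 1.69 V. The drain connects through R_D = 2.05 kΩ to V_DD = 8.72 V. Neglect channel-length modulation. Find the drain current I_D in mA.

V_GS = V_G = 1.69 V, so V_ov = 1.69 − 0.663 = 1.03 V.
Assume saturation: I_D = ½ k_n V_ov² = 0.5 × 5 × 1.03² = 2.64 mA, giving V_DS = V_DD − I_D R_D = 8.72 − 2.64 × 2.05 = 3.31 V.
V_DS = 3.31 V ≥ V_ov = 1.03 V, confirming saturation.

I_D = 2.64 mA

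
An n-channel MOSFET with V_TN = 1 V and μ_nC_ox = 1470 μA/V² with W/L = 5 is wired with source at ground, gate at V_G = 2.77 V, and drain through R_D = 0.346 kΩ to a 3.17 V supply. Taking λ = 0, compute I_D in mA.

V_GS = V_G = 2.77 V, so V_ov = 2.77 − 1 = 1.77 V.
k_n = μ_nC_ox · (W/L) = 7.35 mA/V².
Assume saturation: I_D = ½ k_n V_ov² = 0.5 × 7.35 × 1.77² = 11.5 mA, giving V_DS = V_DD − I_D R_D = 3.17 − 11.5 × 0.346 = -0.814 V.
But -0.814 V < V_ov = 1.77 V, so the device is actually in triode.
In triode I_D = k_n[V_ov V_DS − ½ V_DS²] and I_D = (V_DD − V_DS)/R_D. Equating: 1.27 V_DS² − 5.501 V_DS + 3.17 = 0, giving V_DS = 0.685 V (the root below V_ov).
I_D = (3.17 − 0.685) / 0.346 = 7.18 mA.

I_D = 7.18 mA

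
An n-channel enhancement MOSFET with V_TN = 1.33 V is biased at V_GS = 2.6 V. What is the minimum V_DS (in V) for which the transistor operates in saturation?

The boundary between triode and saturation is V_DS = V_GS − V_TN = V_ov.
V_ov = 2.6 − 1.33 = 1.27 V.

V_DS,sat = 1.27 V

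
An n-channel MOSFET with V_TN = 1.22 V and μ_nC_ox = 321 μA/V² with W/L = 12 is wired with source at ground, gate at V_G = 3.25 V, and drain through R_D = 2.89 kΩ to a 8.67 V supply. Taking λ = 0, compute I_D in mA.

I_D = 2.86 mA

V_GS = V_G = 3.25 V, so V_ov = 3.25 − 1.22 = 2.03 V.
k_n = μ_nC_ox · (W/L) = 3.852 mA/V².
Assume saturation: I_D = ½ k_n V_ov² = 0.5 × 3.852 × 2.03² = 7.94 mA, giving V_DS = V_DD − I_D R_D = 8.67 − 7.94 × 2.89 = -14.3 V.
But -14.3 V < V_ov = 2.03 V, so the device is actually in triode.
In triode I_D = k_n[V_ov V_DS − ½ V_DS²] and I_D = (V_DD − V_DS)/R_D. Equating: 5.57 V_DS² − 23.6 V_DS + 8.67 = 0, giving V_DS = 0.406 V (the root below V_ov).
I_D = (8.67 − 0.406) / 2.89 = 2.86 mA.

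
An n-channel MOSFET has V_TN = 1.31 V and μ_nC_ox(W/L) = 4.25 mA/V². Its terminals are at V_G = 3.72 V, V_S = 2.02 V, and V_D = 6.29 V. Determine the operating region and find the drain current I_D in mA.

Saturation; I_D = 0.323 mA

V_GS = V_G − V_S = 3.72 − 2.02 = 1.7 V; V_DS = V_D − V_S = 6.29 − 2.02 = 4.27 V.
V_ov = V_GS − V_TN = 1.7 − 1.31 = 0.39 V.
Since V_DS = 4.27 V ≥ V_ov = 0.39 V, the device is in saturation.
I_D = ½ k_n V_ov² = 0.5 × 4.25 × 0.39² = 0.323 mA.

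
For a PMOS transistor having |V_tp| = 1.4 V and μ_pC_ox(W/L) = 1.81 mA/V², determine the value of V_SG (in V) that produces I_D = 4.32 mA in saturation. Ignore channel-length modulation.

In saturation I_D = ½ k_p (V_SG − |V_tp|)², so V_SG − |V_tp| = √(2 I_D / k_p) = √(2 × 4.32 / 1.81) = 2.18 V.
V_SG = 1.4 + 2.18 = 3.58 V.

V_SG = 3.58 V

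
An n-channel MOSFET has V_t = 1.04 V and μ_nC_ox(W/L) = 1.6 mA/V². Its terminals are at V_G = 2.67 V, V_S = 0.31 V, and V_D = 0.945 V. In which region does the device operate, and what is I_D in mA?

V_GS = V_G − V_S = 2.67 − 0.31 = 2.36 V; V_DS = V_D − V_S = 0.945 − 0.31 = 0.635 V.
V_ov = V_GS − V_t = 2.36 − 1.04 = 1.32 V.
Since V_DS = 0.635 V < V_ov = 1.32 V, the device is in the triode region.
I_D = k_n [V_ov · V_DS − ½ V_DS²] = 1.6 × [1.32 × 0.635 − 0.5 × 0.635²] = 1.02 mA.

Triode; I_D = 1.02 mA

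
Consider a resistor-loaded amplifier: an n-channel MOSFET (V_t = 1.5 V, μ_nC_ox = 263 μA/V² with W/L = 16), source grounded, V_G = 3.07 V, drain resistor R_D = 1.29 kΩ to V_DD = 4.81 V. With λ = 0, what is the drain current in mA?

I_D = 3.25 mA

V_GS = V_G = 3.07 V, so V_ov = 3.07 − 1.5 = 1.57 V.
k_n = μ_nC_ox · (W/L) = 4.208 mA/V².
Assume saturation: I_D = ½ k_n V_ov² = 0.5 × 4.208 × 1.57² = 5.19 mA, giving V_DS = V_DD − I_D R_D = 4.81 − 5.19 × 1.29 = -1.88 V.
But -1.88 V < V_ov = 1.57 V, so the device is actually in triode.
In triode I_D = k_n[V_ov V_DS − ½ V_DS²] and I_D = (V_DD − V_DS)/R_D. Equating: 2.71 V_DS² − 9.522 V_DS + 4.81 = 0, giving V_DS = 0.612 V (the root below V_ov).
I_D = (4.81 − 0.612) / 1.29 = 3.25 mA.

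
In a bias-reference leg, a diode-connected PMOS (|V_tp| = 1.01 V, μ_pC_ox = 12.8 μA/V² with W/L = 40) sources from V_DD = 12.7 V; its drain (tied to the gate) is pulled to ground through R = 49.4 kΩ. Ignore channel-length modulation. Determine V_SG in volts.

V_SG = 1.93 V

With gate tied to drain, V_SG = V_SD ≥ V_SG − |V_tp|, so the device is in saturation.
k_p = μ_pC_ox · (W/L) = 0.512 mA/V².
KCL at the drain: ½ k_p (V_SG − |V_tp|)² = (V_DD − V_SG)/R.
Let x = V_SG − 1.01. Then 12.6 x² + x − 11.69 = 0, giving x = 0.923 V (positive root), so V_SG = 1.93 V.
I_D = (V_DD − V_SG)/R = (12.7 − 1.93) / 49.4 = 0.218 mA.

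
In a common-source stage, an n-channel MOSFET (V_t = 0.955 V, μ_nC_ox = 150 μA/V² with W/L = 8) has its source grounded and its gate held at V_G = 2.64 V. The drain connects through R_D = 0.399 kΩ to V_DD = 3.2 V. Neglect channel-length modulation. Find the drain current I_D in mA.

V_GS = V_G = 2.64 V, so V_ov = 2.64 − 0.955 = 1.69 V.
k_n = μ_nC_ox · (W/L) = 1.2 mA/V².
Assume saturation: I_D = ½ k_n V_ov² = 0.5 × 1.2 × 1.69² = 1.7 mA, giving V_DS = V_DD − I_D R_D = 3.2 − 1.7 × 0.399 = 2.52 V.
V_DS = 2.52 V ≥ V_ov = 1.69 V, confirming saturation.

I_D = 1.70 mA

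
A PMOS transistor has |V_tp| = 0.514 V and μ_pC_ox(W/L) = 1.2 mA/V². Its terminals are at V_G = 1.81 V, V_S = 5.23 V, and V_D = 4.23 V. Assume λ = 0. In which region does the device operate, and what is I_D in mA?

V_SG = V_S − V_G = 5.23 − 1.81 = 3.42 V; V_SD = V_S − V_D = 5.23 − 4.23 = 1 V.
V_ov = V_SG − |V_tp| = 3.42 − 0.514 = 2.91 V.
Since V_SD = 1 V < V_ov = 2.91 V, the device is in the triode region.
I_D = k_p [V_ov · V_SD − ½ V_SD²] = 1.2 × [2.91 × 1 − 0.5 × 1²] = 2.89 mA.

Triode; I_D = 2.89 mA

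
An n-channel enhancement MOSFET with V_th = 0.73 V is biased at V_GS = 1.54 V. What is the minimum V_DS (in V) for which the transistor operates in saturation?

The boundary between triode and saturation is V_DS = V_GS − V_th = V_ov.
V_ov = 1.54 − 0.73 = 0.81 V.

V_DS,sat = 0.810 V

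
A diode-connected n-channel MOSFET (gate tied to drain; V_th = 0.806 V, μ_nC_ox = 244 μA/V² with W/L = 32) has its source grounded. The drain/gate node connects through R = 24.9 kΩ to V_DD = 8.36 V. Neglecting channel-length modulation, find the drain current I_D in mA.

I_D = 0.292 mA

With gate tied to drain, V_GS = V_DS ≥ V_GS − V_th, so the device is in saturation.
k_n = μ_nC_ox · (W/L) = 7.808 mA/V².
KCL at the drain: ½ k_n (V_GS − V_th)² = (V_DD − V_GS)/R.
Let x = V_GS − 0.806. Then 97.2 x² + x − 7.554 = 0, giving x = 0.274 V (positive root), so V_GS = 1.08 V.
I_D = (V_DD − V_GS)/R = (8.36 − 1.08) / 24.9 = 0.292 mA.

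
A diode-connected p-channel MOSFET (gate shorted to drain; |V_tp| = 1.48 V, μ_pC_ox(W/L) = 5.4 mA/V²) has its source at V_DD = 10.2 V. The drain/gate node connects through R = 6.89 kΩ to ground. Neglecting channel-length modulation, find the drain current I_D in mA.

I_D = 1.17 mA

With gate tied to drain, V_SG = V_SD ≥ V_SG − |V_tp|, so the device is in saturation.
KCL at the drain: ½ k_p (V_SG − |V_tp|)² = (V_DD − V_SG)/R.
Let x = V_SG − 1.48. Then 18.6 x² + x − 8.72 = 0, giving x = 0.658 V (positive root), so V_SG = 2.14 V.
I_D = (V_DD − V_SG)/R = (10.2 − 2.14) / 6.89 = 1.17 mA.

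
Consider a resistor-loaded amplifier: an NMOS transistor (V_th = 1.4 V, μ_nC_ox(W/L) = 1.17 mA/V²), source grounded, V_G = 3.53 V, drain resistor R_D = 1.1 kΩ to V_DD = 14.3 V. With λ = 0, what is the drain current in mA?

V_GS = V_G = 3.53 V, so V_ov = 3.53 − 1.4 = 2.13 V.
Assume saturation: I_D = ½ k_n V_ov² = 0.5 × 1.17 × 2.13² = 2.65 mA, giving V_DS = V_DD − I_D R_D = 14.3 − 2.65 × 1.1 = 11.4 V.
V_DS = 11.4 V ≥ V_ov = 2.13 V, confirming saturation.

I_D = 2.65 mA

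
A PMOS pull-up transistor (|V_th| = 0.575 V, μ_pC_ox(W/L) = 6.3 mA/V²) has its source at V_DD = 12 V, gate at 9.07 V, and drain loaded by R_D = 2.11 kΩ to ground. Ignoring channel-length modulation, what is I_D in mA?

V_SG = V_DD − V_G = 12 − 9.07 = 2.93 V, so V_ov = 2.93 − 0.575 = 2.35 V.
Assume saturation: I_D = ½ k_p V_ov² = 0.5 × 6.3 × 2.35² = 17.5 mA, giving V_SD = V_DD − I_D R_D = 12 − 17.5 × 2.11 = -24.9 V.
But -24.9 V < V_ov = 2.35 V, so the device is actually in triode.
In triode I_D = k_p[V_ov V_SD − ½ V_SD²] and I_D = (V_DD − V_SD)/R_D. Equating: 6.65 V_SD² − 32.31 V_SD + 12 = 0, giving V_SD = 0.405 V (the root below V_ov).
I_D = (12 − 0.405) / 2.11 = 5.5 mA.

I_D = 5.50 mA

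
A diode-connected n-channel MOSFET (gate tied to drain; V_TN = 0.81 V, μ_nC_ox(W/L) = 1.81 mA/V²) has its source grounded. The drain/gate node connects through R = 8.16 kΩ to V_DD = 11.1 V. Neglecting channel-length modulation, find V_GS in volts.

With gate tied to drain, V_GS = V_DS ≥ V_GS − V_TN, so the device is in saturation.
KCL at the drain: ½ k_n (V_GS − V_TN)² = (V_DD − V_GS)/R.
Let x = V_GS − 0.81. Then 7.38 x² + x − 10.29 = 0, giving x = 1.11 V (positive root), so V_GS = 1.92 V.
I_D = (V_DD − V_GS)/R = (11.1 − 1.92) / 8.16 = 1.12 mA.

V_GS = 1.92 V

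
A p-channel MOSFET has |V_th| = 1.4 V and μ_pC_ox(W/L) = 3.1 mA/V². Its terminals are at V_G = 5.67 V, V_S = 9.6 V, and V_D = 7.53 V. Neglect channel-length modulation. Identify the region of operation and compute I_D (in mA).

V_SG = V_S − V_G = 9.6 − 5.67 = 3.93 V; V_SD = V_S − V_D = 9.6 − 7.53 = 2.07 V.
V_ov = V_SG − |V_th| = 3.93 − 1.4 = 2.53 V.
Since V_SD = 2.07 V < V_ov = 2.53 V, the device is in the triode region.
I_D = k_p [V_ov · V_SD − ½ V_SD²] = 3.1 × [2.53 × 2.07 − 0.5 × 2.07²] = 9.59 mA.

Triode; I_D = 9.59 mA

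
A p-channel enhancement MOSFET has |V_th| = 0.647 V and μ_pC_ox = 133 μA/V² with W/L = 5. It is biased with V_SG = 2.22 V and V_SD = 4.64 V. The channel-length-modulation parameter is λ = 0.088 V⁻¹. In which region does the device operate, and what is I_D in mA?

Saturation; I_D = 1.16 mA

k_p = μ_pC_ox · (W/L) = 0.665 mA/V².
V_ov = V_SG − |V_th| = 2.22 − 0.647 = 1.57 V.
Since V_SD = 4.64 V ≥ V_ov = 1.57 V, the device is in saturation.
I_D = ½ k_p V_ov² (1 + λ V_SD) = 0.5 × 0.665 × 1.57² × (1 + 0.088 × 4.64) = 1.16 mA.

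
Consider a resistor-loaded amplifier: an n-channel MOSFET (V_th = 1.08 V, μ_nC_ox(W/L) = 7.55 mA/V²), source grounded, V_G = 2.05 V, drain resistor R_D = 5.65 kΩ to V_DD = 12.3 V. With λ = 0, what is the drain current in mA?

I_D = 2.11 mA

V_GS = V_G = 2.05 V, so V_ov = 2.05 − 1.08 = 0.97 V.
Assume saturation: I_D = ½ k_n V_ov² = 0.5 × 7.55 × 0.97² = 3.55 mA, giving V_DS = V_DD − I_D R_D = 12.3 − 3.55 × 5.65 = -7.77 V.
But -7.77 V < V_ov = 0.97 V, so the device is actually in triode.
In triode I_D = k_n[V_ov V_DS − ½ V_DS²] and I_D = (V_DD − V_DS)/R_D. Equating: 21.3 V_DS² − 42.38 V_DS + 12.3 = 0, giving V_DS = 0.353 V (the root below V_ov).
I_D = (12.3 − 0.353) / 5.65 = 2.11 mA.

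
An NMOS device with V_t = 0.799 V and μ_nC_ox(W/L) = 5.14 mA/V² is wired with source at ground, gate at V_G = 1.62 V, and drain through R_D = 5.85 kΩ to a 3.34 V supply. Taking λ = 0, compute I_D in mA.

V_GS = V_G = 1.62 V, so V_ov = 1.62 − 0.799 = 0.821 V.
Assume saturation: I_D = ½ k_n V_ov² = 0.5 × 5.14 × 0.821² = 1.73 mA, giving V_DS = V_DD − I_D R_D = 3.34 − 1.73 × 5.85 = -6.79 V.
But -6.79 V < V_ov = 0.821 V, so the device is actually in triode.
In triode I_D = k_n[V_ov V_DS − ½ V_DS²] and I_D = (V_DD − V_DS)/R_D. Equating: 15 V_DS² − 25.69 V_DS + 3.34 = 0, giving V_DS = 0.142 V (the root below V_ov).
I_D = (3.34 − 0.142) / 5.85 = 0.547 mA.

I_D = 0.547 mA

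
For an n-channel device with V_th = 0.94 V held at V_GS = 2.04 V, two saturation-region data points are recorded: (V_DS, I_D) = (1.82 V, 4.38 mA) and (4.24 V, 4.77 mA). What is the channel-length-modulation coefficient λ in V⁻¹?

λ = 0.0394 V⁻¹

With V_GS fixed, I_D ∝ (1 + λ V_DS) in saturation, so I_D2/I_D1 = (1 + λ V_DS2)/(1 + λ V_DS1).
4.77/4.38 = 1.089 = (1 + 4.24 λ)/(1 + 1.82 λ).
Solving: λ (I_D1 V_DS2 − I_D2 V_DS1) = I_D2 − I_D1, so λ = (4.77 − 4.38) / (4.38 × 4.24 − 4.77 × 1.82) = 0.39 / 9.89 = 0.0394 V⁻¹.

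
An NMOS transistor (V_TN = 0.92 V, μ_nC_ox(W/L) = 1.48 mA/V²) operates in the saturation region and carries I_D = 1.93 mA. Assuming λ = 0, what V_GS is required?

In saturation I_D = ½ k_n (V_GS − V_TN)², so V_GS − V_TN = √(2 I_D / k_n) = √(2 × 1.93 / 1.48) = 1.61 V.
V_GS = 0.92 + 1.61 = 2.53 V.

V_GS = 2.53 V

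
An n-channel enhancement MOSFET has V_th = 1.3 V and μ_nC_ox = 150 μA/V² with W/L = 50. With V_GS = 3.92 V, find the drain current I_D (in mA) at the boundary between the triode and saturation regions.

I_D = 25.7 mA

At the boundary V_DS = V_ov = V_GS − V_th = 3.92 − 1.3 = 2.62 V.
k_n = μ_nC_ox · (W/L) = 7.5 mA/V².
I_D = ½ k_n V_ov² = 0.5 × 7.5 × 2.62² = 25.7 mA.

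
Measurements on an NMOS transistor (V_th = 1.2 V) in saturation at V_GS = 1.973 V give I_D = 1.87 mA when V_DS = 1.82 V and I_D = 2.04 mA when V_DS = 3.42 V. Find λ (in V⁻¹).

With V_GS fixed, I_D ∝ (1 + λ V_DS) in saturation, so I_D2/I_D1 = (1 + λ V_DS2)/(1 + λ V_DS1).
2.04/1.87 = 1.091 = (1 + 3.42 λ)/(1 + 1.82 λ).
Solving: λ (I_D1 V_DS2 − I_D2 V_DS1) = I_D2 − I_D1, so λ = (2.04 − 1.87) / (1.87 × 3.42 − 2.04 × 1.82) = 0.17 / 2.68 = 0.0634 V⁻¹.

λ = 0.0634 V⁻¹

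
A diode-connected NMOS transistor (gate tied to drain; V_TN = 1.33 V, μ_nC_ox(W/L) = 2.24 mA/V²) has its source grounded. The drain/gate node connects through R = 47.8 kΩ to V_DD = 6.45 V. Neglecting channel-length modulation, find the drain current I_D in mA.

I_D = 0.101 mA

With gate tied to drain, V_GS = V_DS ≥ V_GS − V_TN, so the device is in saturation.
KCL at the drain: ½ k_n (V_GS − V_TN)² = (V_DD − V_GS)/R.
Let x = V_GS − 1.33. Then 53.5 x² + x − 5.12 = 0, giving x = 0.3 V (positive root), so V_GS = 1.63 V.
I_D = (V_DD − V_GS)/R = (6.45 − 1.63) / 47.8 = 0.101 mA.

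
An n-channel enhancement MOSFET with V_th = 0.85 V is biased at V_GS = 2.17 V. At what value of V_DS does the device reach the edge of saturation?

V_DS,sat = 1.32 V

The boundary between triode and saturation is V_DS = V_GS − V_th = V_ov.
V_ov = 2.17 − 0.85 = 1.32 V.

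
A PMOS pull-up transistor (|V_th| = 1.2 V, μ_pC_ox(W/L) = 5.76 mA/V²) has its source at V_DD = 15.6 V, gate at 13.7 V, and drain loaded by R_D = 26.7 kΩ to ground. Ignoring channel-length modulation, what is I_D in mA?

V_SG = V_DD − V_G = 15.6 − 13.7 = 1.9 V, so V_ov = 1.9 − 1.2 = 0.7 V.
Assume saturation: I_D = ½ k_p V_ov² = 0.5 × 5.76 × 0.7² = 1.41 mA, giving V_SD = V_DD − I_D R_D = 15.6 − 1.41 × 26.7 = -22.1 V.
But -22.1 V < V_ov = 0.7 V, so the device is actually in triode.
In triode I_D = k_p[V_ov V_SD − ½ V_SD²] and I_D = (V_DD − V_SD)/R_D. Equating: 76.9 V_SD² − 108.7 V_SD + 15.6 = 0, giving V_SD = 0.162 V (the root below V_ov).
I_D = (15.6 − 0.162) / 26.7 = 0.578 mA.

I_D = 0.578 mA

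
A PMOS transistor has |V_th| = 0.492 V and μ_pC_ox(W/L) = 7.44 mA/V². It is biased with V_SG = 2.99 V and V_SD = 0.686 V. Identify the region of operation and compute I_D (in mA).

Triode; I_D = 11.0 mA

V_ov = V_SG − |V_th| = 2.99 − 0.492 = 2.5 V.
Since V_SD = 0.686 V < V_ov = 2.5 V, the device is in the triode region.
I_D = k_p [V_ov · V_SD − ½ V_SD²] = 7.44 × [2.5 × 0.686 − 0.5 × 0.686²] = 11 mA.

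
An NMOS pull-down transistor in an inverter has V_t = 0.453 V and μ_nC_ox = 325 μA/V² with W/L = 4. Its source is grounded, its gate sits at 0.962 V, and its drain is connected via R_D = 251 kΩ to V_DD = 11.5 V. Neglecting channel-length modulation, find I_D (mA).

I_D = 0.0455 mA

V_GS = V_G = 0.962 V, so V_ov = 0.962 − 0.453 = 0.509 V.
k_n = μ_nC_ox · (W/L) = 1.3 mA/V².
Assume saturation: I_D = ½ k_n V_ov² = 0.5 × 1.3 × 0.509² = 0.168 mA, giving V_DS = V_DD − I_D R_D = 11.5 − 0.168 × 251 = -30.8 V.
But -30.8 V < V_ov = 0.509 V, so the device is actually in triode.
In triode I_D = k_n[V_ov V_DS − ½ V_DS²] and I_D = (V_DD − V_DS)/R_D. Equating: 163 V_DS² − 167.1 V_DS + 11.5 = 0, giving V_DS = 0.0742 V (the root below V_ov).
I_D = (11.5 − 0.0742) / 251 = 0.0455 mA.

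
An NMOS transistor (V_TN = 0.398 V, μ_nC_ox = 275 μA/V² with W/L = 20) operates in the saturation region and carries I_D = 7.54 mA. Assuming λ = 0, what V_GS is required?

V_GS = 2.05 V

k_n = μ_nC_ox · (W/L) = 5.5 mA/V².
In saturation I_D = ½ k_n (V_GS − V_TN)², so V_GS − V_TN = √(2 I_D / k_n) = √(2 × 7.54 / 5.5) = 1.66 V.
V_GS = 0.398 + 1.66 = 2.05 V.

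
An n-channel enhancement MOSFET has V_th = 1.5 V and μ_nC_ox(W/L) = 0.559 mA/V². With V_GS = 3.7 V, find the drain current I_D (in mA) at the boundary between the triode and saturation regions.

At the boundary V_DS = V_ov = V_GS − V_th = 3.7 − 1.5 = 2.2 V.
I_D = ½ k_n V_ov² = 0.5 × 0.559 × 2.2² = 1.35 mA.

I_D = 1.35 mA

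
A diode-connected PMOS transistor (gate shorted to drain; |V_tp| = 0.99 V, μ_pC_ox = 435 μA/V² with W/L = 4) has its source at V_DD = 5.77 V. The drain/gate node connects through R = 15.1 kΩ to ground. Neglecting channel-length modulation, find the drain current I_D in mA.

I_D = 0.279 mA

With gate tied to drain, V_SG = V_SD ≥ V_SG − |V_tp|, so the device is in saturation.
k_p = μ_pC_ox · (W/L) = 1.74 mA/V².
KCL at the drain: ½ k_p (V_SG − |V_tp|)² = (V_DD − V_SG)/R.
Let x = V_SG − 0.99. Then 13.1 x² + x − 4.78 = 0, giving x = 0.566 V (positive root), so V_SG = 1.56 V.
I_D = (V_DD − V_SG)/R = (5.77 − 1.56) / 15.1 = 0.279 mA.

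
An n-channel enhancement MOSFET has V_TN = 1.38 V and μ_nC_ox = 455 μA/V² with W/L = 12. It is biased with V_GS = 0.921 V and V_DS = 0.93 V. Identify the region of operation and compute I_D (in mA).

V_GS = 0.921 V < V_TN = 1.38 V, so the transistor is in cutoff.

Cutoff; I_D = 0 mA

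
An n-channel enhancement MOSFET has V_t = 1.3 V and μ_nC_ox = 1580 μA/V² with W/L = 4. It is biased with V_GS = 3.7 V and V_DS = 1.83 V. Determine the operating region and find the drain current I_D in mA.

k_n = μ_nC_ox · (W/L) = 6.32 mA/V².
V_ov = V_GS − V_t = 3.7 − 1.3 = 2.4 V.
Since V_DS = 1.83 V < V_ov = 2.4 V, the device is in the triode region.
I_D = k_n [V_ov · V_DS − ½ V_DS²] = 6.32 × [2.4 × 1.83 − 0.5 × 1.83²] = 17.2 mA.

Triode; I_D = 17.2 mA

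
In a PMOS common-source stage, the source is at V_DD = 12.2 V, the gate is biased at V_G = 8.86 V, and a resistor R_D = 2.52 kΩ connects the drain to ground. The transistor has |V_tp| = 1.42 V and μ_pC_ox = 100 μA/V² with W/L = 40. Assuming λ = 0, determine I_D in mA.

V_SG = V_DD − V_G = 12.2 − 8.86 = 3.34 V, so V_ov = 3.34 − 1.42 = 1.92 V.
k_p = μ_pC_ox · (W/L) = 4 mA/V².
Assume saturation: I_D = ½ k_p V_ov² = 0.5 × 4 × 1.92² = 7.37 mA, giving V_SD = V_DD − I_D R_D = 12.2 − 7.37 × 2.52 = -6.38 V.
But -6.38 V < V_ov = 1.92 V, so the device is actually in triode.
In triode I_D = k_p[V_ov V_SD − ½ V_SD²] and I_D = (V_DD − V_SD)/R_D. Equating: 5.04 V_SD² − 20.35 V_SD + 12.2 = 0, giving V_SD = 0.732 V (the root below V_ov).
I_D = (12.2 − 0.732) / 2.52 = 4.55 mA.

I_D = 4.55 mA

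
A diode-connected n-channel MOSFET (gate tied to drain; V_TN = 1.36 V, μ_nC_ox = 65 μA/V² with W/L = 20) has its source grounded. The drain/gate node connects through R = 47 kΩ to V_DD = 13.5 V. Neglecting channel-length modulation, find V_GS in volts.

V_GS = 1.97 V

With gate tied to drain, V_GS = V_DS ≥ V_GS − V_TN, so the device is in saturation.
k_n = μ_nC_ox · (W/L) = 1.3 mA/V².
KCL at the drain: ½ k_n (V_GS − V_TN)² = (V_DD − V_GS)/R.
Let x = V_GS − 1.36. Then 30.6 x² + x − 12.14 = 0, giving x = 0.614 V (positive root), so V_GS = 1.97 V.
I_D = (V_DD − V_GS)/R = (13.5 − 1.97) / 47 = 0.245 mA.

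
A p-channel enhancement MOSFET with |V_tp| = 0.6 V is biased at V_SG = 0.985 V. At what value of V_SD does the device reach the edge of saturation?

The boundary between triode and saturation is V_SD = V_SG − |V_tp| = V_ov.
V_ov = 0.985 − 0.6 = 0.385 V.

V_SD,sat = 0.385 V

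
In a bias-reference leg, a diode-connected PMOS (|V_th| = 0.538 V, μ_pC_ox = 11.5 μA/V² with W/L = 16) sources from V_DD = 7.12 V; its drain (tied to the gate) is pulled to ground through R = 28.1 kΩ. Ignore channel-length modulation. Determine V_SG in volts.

V_SG = 1.95 V

With gate tied to drain, V_SG = V_SD ≥ V_SG − |V_th|, so the device is in saturation.
k_p = μ_pC_ox · (W/L) = 0.184 mA/V².
KCL at the drain: ½ k_p (V_SG − |V_th|)² = (V_DD − V_SG)/R.
Let x = V_SG − 0.538. Then 2.59 x² + x − 6.582 = 0, giving x = 1.41 V (positive root), so V_SG = 1.95 V.
I_D = (V_DD − V_SG)/R = (7.12 − 1.95) / 28.1 = 0.184 mA.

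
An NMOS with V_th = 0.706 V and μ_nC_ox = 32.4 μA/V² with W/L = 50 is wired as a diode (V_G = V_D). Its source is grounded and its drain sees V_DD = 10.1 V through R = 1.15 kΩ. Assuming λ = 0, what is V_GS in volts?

V_GS = 3.39 V

With gate tied to drain, V_GS = V_DS ≥ V_GS − V_th, so the device is in saturation.
k_n = μ_nC_ox · (W/L) = 1.62 mA/V².
KCL at the drain: ½ k_n (V_GS − V_th)² = (V_DD − V_GS)/R.
Let x = V_GS − 0.706. Then 0.931 x² + x − 9.394 = 0, giving x = 2.68 V (positive root), so V_GS = 3.39 V.
I_D = (V_DD − V_GS)/R = (10.1 − 3.39) / 1.15 = 5.83 mA.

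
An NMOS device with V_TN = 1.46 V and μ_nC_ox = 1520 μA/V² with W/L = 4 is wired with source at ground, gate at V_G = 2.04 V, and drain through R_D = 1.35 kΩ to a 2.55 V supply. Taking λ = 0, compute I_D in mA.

I_D = 1.02 mA

V_GS = V_G = 2.04 V, so V_ov = 2.04 − 1.46 = 0.58 V.
k_n = μ_nC_ox · (W/L) = 6.08 mA/V².
Assume saturation: I_D = ½ k_n V_ov² = 0.5 × 6.08 × 0.58² = 1.02 mA, giving V_DS = V_DD − I_D R_D = 2.55 − 1.02 × 1.35 = 1.17 V.
V_DS = 1.17 V ≥ V_ov = 0.58 V, confirming saturation.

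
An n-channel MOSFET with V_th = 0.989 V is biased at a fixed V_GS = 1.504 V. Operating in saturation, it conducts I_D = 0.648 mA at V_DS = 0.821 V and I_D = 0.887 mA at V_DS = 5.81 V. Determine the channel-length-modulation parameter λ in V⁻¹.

With V_GS fixed, I_D ∝ (1 + λ V_DS) in saturation, so I_D2/I_D1 = (1 + λ V_DS2)/(1 + λ V_DS1).
0.887/0.648 = 1.369 = (1 + 5.81 λ)/(1 + 0.821 λ).
Solving: λ (I_D1 V_DS2 − I_D2 V_DS1) = I_D2 − I_D1, so λ = (0.887 − 0.648) / (0.648 × 5.81 − 0.887 × 0.821) = 0.239 / 3.04 = 0.0787 V⁻¹.

λ = 0.0787 V⁻¹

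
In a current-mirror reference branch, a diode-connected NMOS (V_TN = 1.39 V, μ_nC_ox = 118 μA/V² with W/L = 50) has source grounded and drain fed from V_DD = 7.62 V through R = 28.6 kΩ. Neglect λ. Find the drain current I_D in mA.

I_D = 0.209 mA

With gate tied to drain, V_GS = V_DS ≥ V_GS − V_TN, so the device is in saturation.
k_n = μ_nC_ox · (W/L) = 5.9 mA/V².
KCL at the drain: ½ k_n (V_GS − V_TN)² = (V_DD − V_GS)/R.
Let x = V_GS − 1.39. Then 84.4 x² + x − 6.23 = 0, giving x = 0.266 V (positive root), so V_GS = 1.66 V.
I_D = (V_DD − V_GS)/R = (7.62 − 1.66) / 28.6 = 0.209 mA.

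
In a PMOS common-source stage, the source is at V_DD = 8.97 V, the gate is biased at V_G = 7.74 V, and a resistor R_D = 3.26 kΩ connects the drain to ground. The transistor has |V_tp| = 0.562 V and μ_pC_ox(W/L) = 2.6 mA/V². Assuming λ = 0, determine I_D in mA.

V_SG = V_DD − V_G = 8.97 − 7.74 = 1.23 V, so V_ov = 1.23 − 0.562 = 0.668 V.
Assume saturation: I_D = ½ k_p V_ov² = 0.5 × 2.6 × 0.668² = 0.58 mA, giving V_SD = V_DD − I_D R_D = 8.97 − 0.58 × 3.26 = 7.08 V.
V_SD = 7.08 V ≥ V_ov = 0.668 V, confirming saturation.

I_D = 0.580 mA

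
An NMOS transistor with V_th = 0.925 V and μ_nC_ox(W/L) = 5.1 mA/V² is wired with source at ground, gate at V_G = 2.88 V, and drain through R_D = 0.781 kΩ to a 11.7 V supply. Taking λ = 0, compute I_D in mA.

V_GS = V_G = 2.88 V, so V_ov = 2.88 − 0.925 = 1.95 V.
Assume saturation: I_D = ½ k_n V_ov² = 0.5 × 5.1 × 1.95² = 9.75 mA, giving V_DS = V_DD − I_D R_D = 11.7 − 9.75 × 0.781 = 4.09 V.
V_DS = 4.09 V ≥ V_ov = 1.95 V, confirming saturation.

I_D = 9.75 mA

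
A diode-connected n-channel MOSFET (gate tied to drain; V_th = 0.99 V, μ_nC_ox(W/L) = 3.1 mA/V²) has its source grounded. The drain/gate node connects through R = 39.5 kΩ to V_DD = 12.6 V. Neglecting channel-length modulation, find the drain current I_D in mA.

With gate tied to drain, V_GS = V_DS ≥ V_GS − V_th, so the device is in saturation.
KCL at the drain: ½ k_n (V_GS − V_th)² = (V_DD − V_GS)/R.
Let x = V_GS − 0.99. Then 61.2 x² + x − 11.61 = 0, giving x = 0.427 V (positive root), so V_GS = 1.42 V.
I_D = (V_DD − V_GS)/R = (12.6 − 1.42) / 39.5 = 0.283 mA.

I_D = 0.283 mA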